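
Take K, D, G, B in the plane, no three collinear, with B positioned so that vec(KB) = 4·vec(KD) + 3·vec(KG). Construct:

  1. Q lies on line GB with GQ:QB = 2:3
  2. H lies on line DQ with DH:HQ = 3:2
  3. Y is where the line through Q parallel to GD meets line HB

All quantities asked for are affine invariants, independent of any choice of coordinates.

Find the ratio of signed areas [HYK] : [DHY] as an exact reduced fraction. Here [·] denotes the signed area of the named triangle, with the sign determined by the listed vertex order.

Assign K = (0, 0), D = (1, 0), G = (0, 1), B = (4, 3) — the answer is frame-independent, so this choice is without loss of generality.
1. Q lies on line GB with GQ:QB = 2:3 ⇒ Q = (8/5, 9/5)
2. H lies on line DQ with DH:HQ = 3:2 ⇒ H = (34/25, 27/25)
3. Y is where the line through Q parallel to GD meets line HB ⇒ Y = (182/95, 141/95)
2·[HYK] = -24/475, 2·[DHY] = -216/475
[HYK]:[DHY] = -24/475:-216/475 = 1/9

[HYK]:[DHY] = 1/9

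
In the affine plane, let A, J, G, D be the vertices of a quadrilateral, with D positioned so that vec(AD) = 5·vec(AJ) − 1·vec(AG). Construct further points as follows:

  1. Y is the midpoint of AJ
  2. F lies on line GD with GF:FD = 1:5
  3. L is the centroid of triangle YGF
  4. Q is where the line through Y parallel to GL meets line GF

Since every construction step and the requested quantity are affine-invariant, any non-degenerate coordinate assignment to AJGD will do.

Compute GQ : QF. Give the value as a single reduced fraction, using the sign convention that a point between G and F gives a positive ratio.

Set A = (0, 0), J = (1, 0), G = (0, 1), D = (5, -1); any affine frame gives the same invariant.
1. Y is the midpoint of AJ ⇒ Y = (1/2, 0)
2. F lies on line GD with GF:FD = 1:5 ⇒ F = (5/6, 2/3)
3. L is the centroid of triangle YGF ⇒ L = (4/9, 5/9)
4. Q is where the line through Y parallel to GL meets line GF ⇒ Q = (-5/6, 4/3)
Q = G + t·(F−G) with t = -1, so GQ:QF = t:(1−t) = -1:2

GQ:QF = -1/2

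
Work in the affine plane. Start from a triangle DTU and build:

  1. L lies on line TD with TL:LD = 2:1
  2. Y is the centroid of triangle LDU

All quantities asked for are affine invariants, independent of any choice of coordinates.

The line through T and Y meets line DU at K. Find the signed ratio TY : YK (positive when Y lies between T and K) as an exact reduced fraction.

TY:YK = 8

Assign D = (0, 0), T = (1, 0), U = (0, 1) — the answer is frame-independent, so this choice is without loss of generality.
1. L lies on line TD with TL:LD = 2:1 ⇒ L = (1/3, 0)
2. Y is the centroid of triangle LDU ⇒ Y = (1/9, 1/3)
line TY meets DU at K = (0, 3/8)
Y = T + t·(K−T) with t = 8/9, so TY:YK = 8/9:1/9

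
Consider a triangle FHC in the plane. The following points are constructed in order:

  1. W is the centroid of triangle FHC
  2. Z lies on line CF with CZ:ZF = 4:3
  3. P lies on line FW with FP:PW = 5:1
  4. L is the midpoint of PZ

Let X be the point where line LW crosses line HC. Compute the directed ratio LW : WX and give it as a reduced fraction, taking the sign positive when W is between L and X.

LW:WX = 11/21

Set F = (0, 0), H = (1, 0), C = (0, 1); any affine frame gives the same invariant.
1. W is the centroid of triangle FHC ⇒ W = (1/3, 1/3)
2. Z lies on line CF with CZ:ZF = 4:3 ⇒ Z = (0, 3/7)
3. P lies on line FW with FP:PW = 5:1 ⇒ P = (5/18, 5/18)
4. L is the midpoint of PZ ⇒ L = (5/36, 89/252)
line LW meets HC at X = (31/44, 13/44)
W = L + t·(X−L) with t = 11/32, so LW:WX = 11/32:21/32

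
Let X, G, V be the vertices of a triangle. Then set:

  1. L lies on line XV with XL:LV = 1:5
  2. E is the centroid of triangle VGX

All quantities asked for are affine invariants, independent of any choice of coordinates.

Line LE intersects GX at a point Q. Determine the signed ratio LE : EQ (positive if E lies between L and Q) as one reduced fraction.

Work in coordinates with X = (0, 0), G = (1, 0), V = (0, 1).
1. L lies on line XV with XL:LV = 1:5 ⇒ L = (0, 1/6)
2. E is the centroid of triangle VGX ⇒ E = (1/3, 1/3)
line LE meets GX at Q = (-1/3, 0)
E = L + t·(Q−L) with t = -1, so LE:EQ = -1:2

LE:EQ = -1/2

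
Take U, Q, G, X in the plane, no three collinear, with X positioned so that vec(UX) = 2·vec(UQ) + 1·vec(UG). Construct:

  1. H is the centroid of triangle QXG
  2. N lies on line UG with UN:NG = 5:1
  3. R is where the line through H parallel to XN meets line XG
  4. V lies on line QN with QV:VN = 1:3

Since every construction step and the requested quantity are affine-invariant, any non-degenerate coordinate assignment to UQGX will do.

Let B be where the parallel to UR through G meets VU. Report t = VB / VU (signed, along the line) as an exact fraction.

t = -113/7

Assign U = (0, 0), Q = (1, 0), G = (0, 1), X = (2, 1) — the answer is frame-independent, so this choice is without loss of generality.
1. H is the centroid of triangle QXG ⇒ H = (1, 2/3)
2. N lies on line UG with UN:NG = 5:1 ⇒ N = (0, 5/6)
3. R is where the line through H parallel to XN meets line XG ⇒ R = (5, 1)
4. V lies on line QN with QV:VN = 1:3 ⇒ V = (3/4, 5/24)
through G parallel to UR: direction (5, 1); meets VU at B = (90/7, 25/7)
B = V + t·(U−V) with t = -113/7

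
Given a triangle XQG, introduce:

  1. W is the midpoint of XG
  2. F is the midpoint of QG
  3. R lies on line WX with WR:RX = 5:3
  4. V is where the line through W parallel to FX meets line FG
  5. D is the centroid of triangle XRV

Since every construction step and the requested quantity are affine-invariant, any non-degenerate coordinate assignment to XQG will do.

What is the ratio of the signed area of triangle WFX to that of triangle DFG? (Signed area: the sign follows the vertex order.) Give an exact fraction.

[WFX]:[DFG] = -24/29

Set X = (0, 0), Q = (1, 0), G = (0, 1); any affine frame gives the same invariant.
1. W is the midpoint of XG ⇒ W = (0, 1/2)
2. F is the midpoint of QG ⇒ F = (1/2, 1/2)
3. R lies on line WX with WR:RX = 5:3 ⇒ R = (0, 3/16)
4. V is where the line through W parallel to FX meets line FG ⇒ V = (1/4, 3/4)
5. D is the centroid of triangle XRV ⇒ D = (1/12, 5/16)
2·[WFX] = -1/4, 2·[DFG] = 29/96
[WFX]:[DFG] = -1/4:29/96 = -24/29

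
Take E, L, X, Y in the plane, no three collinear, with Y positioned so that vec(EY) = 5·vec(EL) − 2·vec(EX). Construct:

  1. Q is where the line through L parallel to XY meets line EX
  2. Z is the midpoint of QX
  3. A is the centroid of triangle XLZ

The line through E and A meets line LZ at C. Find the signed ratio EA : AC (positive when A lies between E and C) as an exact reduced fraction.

EA:AC = -13

Set E = (0, 0), L = (1, 0), X = (0, 1), Y = (5, -2); any affine frame gives the same invariant.
1. Q is where the line through L parallel to XY meets line EX ⇒ Q = (0, 3/5)
2. Z is the midpoint of QX ⇒ Z = (0, 4/5)
3. A is the centroid of triangle XLZ ⇒ A = (1/3, 3/5)
line EA meets LZ at C = (4/13, 36/65)
A = E + t·(C−E) with t = 13/12, so EA:AC = 13/12:-1/12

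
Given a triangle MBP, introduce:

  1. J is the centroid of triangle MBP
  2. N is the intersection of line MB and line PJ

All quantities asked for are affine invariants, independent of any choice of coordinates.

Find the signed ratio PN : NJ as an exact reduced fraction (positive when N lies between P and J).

Set M = (0, 0), B = (1, 0), P = (0, 1); any affine frame gives the same invariant.
1. J is the centroid of triangle MBP ⇒ J = (1/3, 1/3)
2. N is the intersection of line MB and line PJ ⇒ N = (1/2, 0)
N = P + t·(J−P) with t = 3/2, so PN:NJ = t:(1−t) = 3/2:-1/2

PN:NJ = -3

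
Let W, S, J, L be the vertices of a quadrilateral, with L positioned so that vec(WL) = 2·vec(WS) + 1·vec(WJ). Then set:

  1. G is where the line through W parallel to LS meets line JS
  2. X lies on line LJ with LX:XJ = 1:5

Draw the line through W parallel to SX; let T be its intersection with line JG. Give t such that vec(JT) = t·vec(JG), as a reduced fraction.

t = 4/5

Choose coordinates W = (0, 0), S = (1, 0), J = (0, 1), L = (2, 1).
1. G is where the line through W parallel to LS meets line JS ⇒ G = (1/2, 1/2)
2. X lies on line LJ with LX:XJ = 1:5 ⇒ X = (5/3, 1)
through W parallel to SX: direction (2/3, 1); meets JG at T = (2/5, 3/5)
T = J + t·(G−J) with t = 4/5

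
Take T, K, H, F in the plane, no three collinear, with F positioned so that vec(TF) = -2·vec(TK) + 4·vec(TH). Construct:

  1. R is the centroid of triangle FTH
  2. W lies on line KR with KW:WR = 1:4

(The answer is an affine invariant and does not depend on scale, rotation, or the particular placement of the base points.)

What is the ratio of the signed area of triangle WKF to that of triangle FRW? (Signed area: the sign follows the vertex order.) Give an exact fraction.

Assign T = (0, 0), K = (1, 0), H = (0, 1), F = (-2, 4) — the answer is frame-independent, so this choice is without loss of generality.
1. R is the centroid of triangle FTH ⇒ R = (-2/3, 5/3)
2. W lies on line KR with KW:WR = 1:4 ⇒ W = (2/3, 1/3)
2·[WKF] = 1/3, 2·[FRW] = 4/3
[WKF]:[FRW] = 1/3:4/3 = 1/4

[WKF]:[FRW] = 1/4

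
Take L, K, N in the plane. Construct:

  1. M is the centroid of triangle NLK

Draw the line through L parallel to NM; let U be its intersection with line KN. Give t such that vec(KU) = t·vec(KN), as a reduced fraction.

t = 2

Assign L = (0, 0), K = (1, 0), N = (0, 1) — the answer is frame-independent, so this choice is without loss of generality.
1. M is the centroid of triangle NLK ⇒ M = (1/3, 1/3)
through L parallel to NM: direction (1/3, -2/3); meets KN at U = (-1, 2)
U = K + t·(N−K) with t = 2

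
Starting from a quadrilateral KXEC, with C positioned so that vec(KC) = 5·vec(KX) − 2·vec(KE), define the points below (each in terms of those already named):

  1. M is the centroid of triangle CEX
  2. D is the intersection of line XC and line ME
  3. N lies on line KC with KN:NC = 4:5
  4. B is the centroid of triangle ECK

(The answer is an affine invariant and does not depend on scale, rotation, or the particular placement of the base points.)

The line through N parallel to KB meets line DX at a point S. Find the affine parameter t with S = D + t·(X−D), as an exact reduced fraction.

Choose coordinates K = (0, 0), X = (1, 0), E = (0, 1), C = (5, -2).
1. M is the centroid of triangle CEX ⇒ M = (2, -1/3)
2. D is the intersection of line XC and line ME ⇒ D = (3, -1)
3. N lies on line KC with KN:NC = 4:5 ⇒ N = (20/9, -8/9)
4. B is the centroid of triangle ECK ⇒ B = (5/3, -1/3)
through N parallel to KB: direction (5/3, -1/3); meets DX at S = (85/27, -29/27)
S = D + t·(X−D) with t = -2/27

t = -2/27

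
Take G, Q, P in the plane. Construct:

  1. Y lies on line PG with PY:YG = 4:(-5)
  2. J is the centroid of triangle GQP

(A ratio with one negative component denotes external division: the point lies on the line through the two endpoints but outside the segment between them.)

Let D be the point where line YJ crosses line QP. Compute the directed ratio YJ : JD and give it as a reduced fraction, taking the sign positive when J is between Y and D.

YJ:JD = -13

Choose coordinates G = (0, 0), Q = (1, 0), P = (0, 1).
1. Y lies on line PG with PY:YG = 4:(-5) ⇒ Y = (0, 5)
2. J is the centroid of triangle GQP ⇒ J = (1/3, 1/3)
line YJ meets QP at D = (4/13, 9/13)
J = Y + t·(D−Y) with t = 13/12, so YJ:JD = 13/12:-1/12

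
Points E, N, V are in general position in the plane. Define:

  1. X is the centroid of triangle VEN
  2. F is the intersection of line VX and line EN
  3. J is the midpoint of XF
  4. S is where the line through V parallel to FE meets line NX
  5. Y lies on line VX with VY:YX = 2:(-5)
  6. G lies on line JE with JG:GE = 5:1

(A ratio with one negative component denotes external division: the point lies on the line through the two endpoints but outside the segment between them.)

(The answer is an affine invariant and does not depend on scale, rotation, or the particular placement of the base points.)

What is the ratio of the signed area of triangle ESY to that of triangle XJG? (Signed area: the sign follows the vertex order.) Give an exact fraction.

[ESY]:[XJG] = 88/5

Set E = (0, 0), N = (1, 0), V = (0, 1); any affine frame gives the same invariant.
1. X is the centroid of triangle VEN ⇒ X = (1/3, 1/3)
2. F is the intersection of line VX and line EN ⇒ F = (1/2, 0)
3. J is the midpoint of XF ⇒ J = (5/12, 1/6)
4. S is where the line through V parallel to FE meets line NX ⇒ S = (-1, 1)
5. Y lies on line VX with VY:YX = 2:(-5) ⇒ Y = (-2/9, 13/9)
6. G lies on line JE with JG:GE = 5:1 ⇒ G = (5/72, 1/36)
2·[ESY] = -11/9, 2·[XJG] = -5/72
[ESY]:[XJG] = -11/9:-5/72 = 88/5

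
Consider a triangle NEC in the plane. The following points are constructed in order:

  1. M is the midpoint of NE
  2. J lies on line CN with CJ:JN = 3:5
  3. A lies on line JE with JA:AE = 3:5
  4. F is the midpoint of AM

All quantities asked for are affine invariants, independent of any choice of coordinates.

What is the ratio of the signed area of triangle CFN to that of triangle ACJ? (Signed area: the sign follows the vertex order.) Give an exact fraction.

Choose coordinates N = (0, 0), E = (1, 0), C = (0, 1).
1. M is the midpoint of NE ⇒ M = (1/2, 0)
2. J lies on line CN with CJ:JN = 3:5 ⇒ J = (0, 5/8)
3. A lies on line JE with JA:AE = 3:5 ⇒ A = (3/8, 25/64)
4. F is the midpoint of AM ⇒ F = (7/16, 25/128)
2·[CFN] = -7/16, 2·[ACJ] = 9/64
[CFN]:[ACJ] = -7/16:9/64 = -28/9

[CFN]:[ACJ] = -28/9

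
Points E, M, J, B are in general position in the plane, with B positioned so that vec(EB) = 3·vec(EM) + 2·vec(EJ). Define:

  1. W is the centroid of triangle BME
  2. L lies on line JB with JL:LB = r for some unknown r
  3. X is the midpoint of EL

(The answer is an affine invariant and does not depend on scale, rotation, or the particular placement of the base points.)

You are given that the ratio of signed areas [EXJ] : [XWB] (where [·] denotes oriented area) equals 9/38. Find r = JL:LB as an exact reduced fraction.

Assign E = (0, 0), M = (1, 0), J = (0, 1), B = (3, 2) — the answer is frame-independent, so this choice is without loss of generality.
1. W is the centroid of triangle BME ⇒ W = (4/3, 2/3)
2. With JL:LB = r, write λ = r/(r+1) so L = J + λ·(B−J); L is affine-linear in λ
3. X is the midpoint of EL ⇒ X is an affine combination of earlier points and hence also affine-linear in λ
Every point depending on L is an affine combination of L and λ-independent points, so each such coordinate is linear in λ; the λ² term in each signed area is a multiple of (B−J)×(B−J) = 0, so 2·[EXJ] and 2·[XWB] are each linear in λ. Evaluating at λ=0 and λ=1:
  2·[EXJ] = 3/2·λ,   2·[XWB] = -7/6·λ + 3/2
So [EXJ]:[XWB] = (3/2·λ) / (-7/6·λ + 3/2). Setting this equal to 9/38:
  3/2·λ = 9/38·(-7/6·λ + 3/2)  ⇒  λ = 1/5
Then r = λ/(1−λ) = (1/5)/(4/5) = 1/4. Check: with r = 1/4, L = (3/5, 6/5) and [EXJ]:[XWB] = 9/38 as required.

r = 1/4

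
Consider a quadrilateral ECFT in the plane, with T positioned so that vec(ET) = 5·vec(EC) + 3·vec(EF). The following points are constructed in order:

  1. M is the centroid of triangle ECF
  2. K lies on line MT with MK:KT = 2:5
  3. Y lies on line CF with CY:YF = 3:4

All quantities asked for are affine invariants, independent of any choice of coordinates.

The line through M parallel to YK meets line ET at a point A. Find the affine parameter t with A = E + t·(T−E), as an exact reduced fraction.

t = -3

Choose coordinates E = (0, 0), C = (1, 0), F = (0, 1), T = (5, 3).
1. M is the centroid of triangle ECF ⇒ M = (1/3, 1/3)
2. K lies on line MT with MK:KT = 2:5 ⇒ K = (5/3, 23/21)
3. Y lies on line CF with CY:YF = 3:4 ⇒ Y = (4/7, 3/7)
through M parallel to YK: direction (23/21, 2/3); meets ET at A = (-15, -9)
A = E + t·(T−E) with t = -3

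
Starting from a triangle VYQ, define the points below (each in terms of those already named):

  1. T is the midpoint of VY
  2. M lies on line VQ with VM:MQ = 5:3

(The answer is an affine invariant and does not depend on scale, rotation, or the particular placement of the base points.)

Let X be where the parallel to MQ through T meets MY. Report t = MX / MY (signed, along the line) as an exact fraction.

t = 1/2

Set V = (0, 0), Y = (1, 0), Q = (0, 1); any affine frame gives the same invariant.
1. T is the midpoint of VY ⇒ T = (1/2, 0)
2. M lies on line VQ with VM:MQ = 5:3 ⇒ M = (0, 5/8)
through T parallel to MQ: direction (0, 3/8); meets MY at X = (1/2, 5/16)
X = M + t·(Y−M) with t = 1/2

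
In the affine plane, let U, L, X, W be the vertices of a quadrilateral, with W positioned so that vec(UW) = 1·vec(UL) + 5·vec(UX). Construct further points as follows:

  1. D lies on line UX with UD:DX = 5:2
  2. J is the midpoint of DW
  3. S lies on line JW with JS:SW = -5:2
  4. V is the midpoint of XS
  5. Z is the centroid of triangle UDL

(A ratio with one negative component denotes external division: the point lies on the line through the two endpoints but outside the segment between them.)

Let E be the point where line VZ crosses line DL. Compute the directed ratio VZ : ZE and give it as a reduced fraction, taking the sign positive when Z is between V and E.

Choose coordinates U = (0, 0), L = (1, 0), X = (0, 1), W = (1, 5).
1. D lies on line UX with UD:DX = 5:2 ⇒ D = (0, 5/7)
2. J is the midpoint of DW ⇒ J = (1/2, 20/7)
3. S lies on line JW with JS:SW = -5:2 ⇒ S = (4/3, 45/7)
4. V is the midpoint of XS ⇒ V = (2/3, 26/7)
5. Z is the centroid of triangle UDL ⇒ Z = (1/3, 5/21)
line VZ meets DL at E = (83/234, 755/1638)
Z = V + t·(E−V) with t = 78/73, so VZ:ZE = 78/73:-5/73

VZ:ZE = -78/5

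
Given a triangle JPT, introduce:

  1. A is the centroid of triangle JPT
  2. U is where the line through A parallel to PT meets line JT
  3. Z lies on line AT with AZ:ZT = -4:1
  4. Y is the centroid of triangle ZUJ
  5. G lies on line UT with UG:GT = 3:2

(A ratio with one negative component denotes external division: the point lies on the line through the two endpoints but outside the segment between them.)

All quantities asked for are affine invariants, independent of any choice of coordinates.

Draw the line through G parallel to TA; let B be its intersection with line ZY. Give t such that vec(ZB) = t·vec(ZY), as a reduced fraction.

t = 3/10

Set J = (0, 0), P = (1, 0), T = (0, 1); any affine frame gives the same invariant.
1. A is the centroid of triangle JPT ⇒ A = (1/3, 1/3)
2. U is where the line through A parallel to PT meets line JT ⇒ U = (0, 2/3)
3. Z lies on line AT with AZ:ZT = -4:1 ⇒ Z = (-1/9, 11/9)
4. Y is the centroid of triangle ZUJ ⇒ Y = (-1/27, 17/27)
5. G lies on line UT with UG:GT = 3:2 ⇒ G = (0, 13/15)
through G parallel to TA: direction (1/3, -2/3); meets ZY at B = (-4/45, 47/45)
B = Z + t·(Y−Z) with t = 3/10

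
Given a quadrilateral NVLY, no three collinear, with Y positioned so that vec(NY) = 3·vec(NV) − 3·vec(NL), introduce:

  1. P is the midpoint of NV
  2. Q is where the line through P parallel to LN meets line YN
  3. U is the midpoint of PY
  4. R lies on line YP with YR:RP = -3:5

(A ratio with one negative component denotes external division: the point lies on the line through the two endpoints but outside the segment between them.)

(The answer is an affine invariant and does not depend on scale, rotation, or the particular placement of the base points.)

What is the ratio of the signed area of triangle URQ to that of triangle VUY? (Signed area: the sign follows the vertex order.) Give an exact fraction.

[URQ]:[VUY] = -10/3

Work in coordinates with N = (0, 0), V = (1, 0), L = (0, 1), Y = (3, -3).
1. P is the midpoint of NV ⇒ P = (1/2, 0)
2. Q is where the line through P parallel to LN meets line YN ⇒ Q = (1/2, -1/2)
3. U is the midpoint of PY ⇒ U = (7/4, -3/2)
4. R lies on line YP with YR:RP = -3:5 ⇒ R = (27/4, -15/2)
2·[URQ] = -5/2, 2·[VUY] = 3/4
[URQ]:[VUY] = -5/2:3/4 = -10/3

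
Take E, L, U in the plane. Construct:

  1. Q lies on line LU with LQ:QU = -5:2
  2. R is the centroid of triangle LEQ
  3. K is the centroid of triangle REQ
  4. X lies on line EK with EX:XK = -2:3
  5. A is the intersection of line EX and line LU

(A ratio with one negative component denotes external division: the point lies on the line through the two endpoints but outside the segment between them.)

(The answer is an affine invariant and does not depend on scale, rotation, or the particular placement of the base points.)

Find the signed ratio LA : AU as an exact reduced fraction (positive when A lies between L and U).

LA:AU = -4

Assign E = (0, 0), L = (1, 0), U = (0, 1) — the answer is frame-independent, so this choice is without loss of generality.
1. Q lies on line LU with LQ:QU = -5:2 ⇒ Q = (-2/3, 5/3)
2. R is the centroid of triangle LEQ ⇒ R = (1/9, 5/9)
3. K is the centroid of triangle REQ ⇒ K = (-5/27, 20/27)
4. X lies on line EK with EX:XK = -2:3 ⇒ X = (10/27, -40/27)
5. A is the intersection of line EX and line LU ⇒ A = (-1/3, 4/3)
A = L + t·(U−L) with t = 4/3, so LA:AU = t:(1−t) = 4/3:-1/3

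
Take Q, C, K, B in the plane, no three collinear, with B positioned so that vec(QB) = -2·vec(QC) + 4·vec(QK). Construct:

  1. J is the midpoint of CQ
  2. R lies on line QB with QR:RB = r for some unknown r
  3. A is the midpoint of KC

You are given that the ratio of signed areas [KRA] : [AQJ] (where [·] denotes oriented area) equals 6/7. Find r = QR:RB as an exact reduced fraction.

Assign Q = (0, 0), C = (1, 0), K = (0, 1), B = (-2, 4) — the answer is frame-independent, so this choice is without loss of generality.
1. J is the midpoint of CQ ⇒ J = (1/2, 0)
2. With QR:RB = r, write λ = r/(r+1) so R = Q + λ·(B−Q); R is affine-linear in λ
3. A is the midpoint of KC ⇒ A = (1/2, 1/2)
Every point depending on R is an affine combination of R and λ-independent points, so each such coordinate is linear in λ; the λ² term in each signed area is a multiple of (B−Q)×(B−Q) = 0, so 2·[KRA] and 2·[AQJ] are each linear in λ. Evaluating at λ=0 and λ=1:
  2·[KRA] = −λ + 1/2,   2·[AQJ] = 1/4
So [KRA]:[AQJ] = (−λ + 1/2) / (1/4). Setting this equal to 6/7:
  −λ + 1/2 = 6/7·(1/4)  ⇒  λ = 2/7
Then r = λ/(1−λ) = (2/7)/(5/7) = 2/5. Check: with r = 2/5, R = (-4/7, 8/7) and [KRA]:[AQJ] = 6/7 as required.

r = 2/5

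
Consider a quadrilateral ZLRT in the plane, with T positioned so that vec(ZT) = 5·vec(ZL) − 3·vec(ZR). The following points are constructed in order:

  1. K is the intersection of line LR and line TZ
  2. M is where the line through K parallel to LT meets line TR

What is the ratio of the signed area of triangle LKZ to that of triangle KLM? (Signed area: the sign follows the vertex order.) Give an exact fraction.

Assign Z = (0, 0), L = (1, 0), R = (0, 1), T = (5, -3) — the answer is frame-independent, so this choice is without loss of generality.
1. K is the intersection of line LR and line TZ ⇒ K = (5/2, -3/2)
2. M is where the line through K parallel to LT meets line TR ⇒ M = (25/2, -9)
2·[LKZ] = -3/2, 2·[KLM] = -15/4
[LKZ]:[KLM] = -3/2:-15/4 = 2/5

[LKZ]:[KLM] = 2/5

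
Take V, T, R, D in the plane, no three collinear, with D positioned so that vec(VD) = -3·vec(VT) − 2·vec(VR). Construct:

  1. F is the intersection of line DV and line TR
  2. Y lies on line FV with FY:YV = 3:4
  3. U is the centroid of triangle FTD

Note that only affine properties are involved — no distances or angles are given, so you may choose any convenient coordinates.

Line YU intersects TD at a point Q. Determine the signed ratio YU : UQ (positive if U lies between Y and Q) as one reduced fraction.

YU:UQ = 25/14

Assign V = (0, 0), T = (1, 0), R = (0, 1), D = (-3, -2) — the answer is frame-independent, so this choice is without loss of generality.
1. F is the intersection of line DV and line TR ⇒ F = (3/5, 2/5)
2. Y lies on line FV with FY:YV = 3:4 ⇒ Y = (12/35, 8/35)
3. U is the centroid of triangle FTD ⇒ U = (-7/15, -8/15)
line YU meets TD at Q = (-23/25, -24/25)
U = Y + t·(Q−Y) with t = 25/39, so YU:UQ = 25/39:14/39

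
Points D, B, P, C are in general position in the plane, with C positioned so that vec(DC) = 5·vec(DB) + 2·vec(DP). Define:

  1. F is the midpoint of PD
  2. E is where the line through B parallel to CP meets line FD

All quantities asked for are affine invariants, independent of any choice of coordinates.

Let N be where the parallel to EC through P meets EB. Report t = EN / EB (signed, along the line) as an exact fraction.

Set D = (0, 0), B = (1, 0), P = (0, 1), C = (5, 2); any affine frame gives the same invariant.
1. F is the midpoint of PD ⇒ F = (0, 1/2)
2. E is where the line through B parallel to CP meets line FD ⇒ E = (0, -1/5)
through P parallel to EC: direction (5, 11/5); meets EB at N = (-5, -6/5)
N = E + t·(B−E) with t = -5

t = -5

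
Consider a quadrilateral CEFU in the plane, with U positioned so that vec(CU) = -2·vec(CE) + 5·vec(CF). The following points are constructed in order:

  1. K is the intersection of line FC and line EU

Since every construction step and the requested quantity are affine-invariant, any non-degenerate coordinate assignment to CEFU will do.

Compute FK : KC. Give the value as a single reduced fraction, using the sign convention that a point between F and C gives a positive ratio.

FK:KC = -2/5

Set C = (0, 0), E = (1, 0), F = (0, 1), U = (-2, 5); any affine frame gives the same invariant.
1. K is the intersection of line FC and line EU ⇒ K = (0, 5/3)
K = F + t·(C−F) with t = -2/3, so FK:KC = t:(1−t) = -2/3:5/3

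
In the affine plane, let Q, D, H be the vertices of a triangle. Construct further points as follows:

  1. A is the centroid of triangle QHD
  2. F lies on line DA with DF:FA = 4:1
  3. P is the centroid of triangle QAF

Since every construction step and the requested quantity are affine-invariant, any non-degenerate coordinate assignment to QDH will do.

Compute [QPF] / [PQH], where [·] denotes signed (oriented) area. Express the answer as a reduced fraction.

Assign Q = (0, 0), D = (1, 0), H = (0, 1) — the answer is frame-independent, so this choice is without loss of generality.
1. A is the centroid of triangle QHD ⇒ A = (1/3, 1/3)
2. F lies on line DA with DF:FA = 4:1 ⇒ F = (7/15, 4/15)
3. P is the centroid of triangle QAF ⇒ P = (4/15, 1/5)
2·[QPF] = -1/45, 2·[PQH] = -4/15
[QPF]:[PQH] = -1/45:-4/15 = 1/12

[QPF]:[PQH] = 1/12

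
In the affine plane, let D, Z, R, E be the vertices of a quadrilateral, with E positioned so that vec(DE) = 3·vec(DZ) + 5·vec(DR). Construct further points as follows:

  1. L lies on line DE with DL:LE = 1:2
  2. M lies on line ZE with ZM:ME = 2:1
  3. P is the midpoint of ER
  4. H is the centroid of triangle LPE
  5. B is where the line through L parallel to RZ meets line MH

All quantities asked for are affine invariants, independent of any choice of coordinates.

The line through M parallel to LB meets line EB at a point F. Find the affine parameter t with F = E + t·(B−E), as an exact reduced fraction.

Set D = (0, 0), Z = (1, 0), R = (0, 1), E = (3, 5); any affine frame gives the same invariant.
1. L lies on line DE with DL:LE = 1:2 ⇒ L = (1, 5/3)
2. M lies on line ZE with ZM:ME = 2:1 ⇒ M = (7/3, 10/3)
3. P is the midpoint of ER ⇒ P = (3/2, 3)
4. H is the centroid of triangle LPE ⇒ H = (11/6, 29/9)
5. B is where the line through L parallel to RZ meets line MH ⇒ B = (-4/33, 92/33)
through M parallel to LB: direction (-37/33, 37/33); meets EB at F = (863/528, 2129/528)
F = E + t·(B−E) with t = 7/16

t = 7/16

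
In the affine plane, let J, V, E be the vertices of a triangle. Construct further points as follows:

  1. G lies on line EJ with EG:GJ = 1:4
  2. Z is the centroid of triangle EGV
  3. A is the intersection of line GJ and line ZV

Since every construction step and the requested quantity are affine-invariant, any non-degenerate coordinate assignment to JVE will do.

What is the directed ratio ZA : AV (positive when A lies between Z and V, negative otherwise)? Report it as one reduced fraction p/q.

Choose coordinates J = (0, 0), V = (1, 0), E = (0, 1).
1. G lies on line EJ with EG:GJ = 1:4 ⇒ G = (0, 4/5)
2. Z is the centroid of triangle EGV ⇒ Z = (1/3, 3/5)
3. A is the intersection of line GJ and line ZV ⇒ A = (0, 9/10)
A = Z + t·(V−Z) with t = -1/2, so ZA:AV = t:(1−t) = -1/2:3/2

ZA:AV = -1/3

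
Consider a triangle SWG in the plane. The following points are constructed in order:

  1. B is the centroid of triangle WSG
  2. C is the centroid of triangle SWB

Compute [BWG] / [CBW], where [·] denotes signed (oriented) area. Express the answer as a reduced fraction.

Work in coordinates with S = (0, 0), W = (1, 0), G = (0, 1).
1. B is the centroid of triangle WSG ⇒ B = (1/3, 1/3)
2. C is the centroid of triangle SWB ⇒ C = (4/9, 1/9)
2·[BWG] = 1/3, 2·[CBW] = -1/9
[BWG]:[CBW] = 1/3:-1/9 = -3

[BWG]:[CBW] = -3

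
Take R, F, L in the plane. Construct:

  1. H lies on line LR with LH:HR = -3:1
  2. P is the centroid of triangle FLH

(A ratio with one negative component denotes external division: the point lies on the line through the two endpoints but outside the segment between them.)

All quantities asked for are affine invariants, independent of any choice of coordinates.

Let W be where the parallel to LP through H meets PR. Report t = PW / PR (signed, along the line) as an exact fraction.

Set R = (0, 0), F = (1, 0), L = (0, 1); any affine frame gives the same invariant.
1. H lies on line LR with LH:HR = -3:1 ⇒ H = (0, -1/2)
2. P is the centroid of triangle FLH ⇒ P = (1/3, 1/6)
through H parallel to LP: direction (1/3, -5/6); meets PR at W = (-1/6, -1/12)
W = P + t·(R−P) with t = 3/2

t = 3/2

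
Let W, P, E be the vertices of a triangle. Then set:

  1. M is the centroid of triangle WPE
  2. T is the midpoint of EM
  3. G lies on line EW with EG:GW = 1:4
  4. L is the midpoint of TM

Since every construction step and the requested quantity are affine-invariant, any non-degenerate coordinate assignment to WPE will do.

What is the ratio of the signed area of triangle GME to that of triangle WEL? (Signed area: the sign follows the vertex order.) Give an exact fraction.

Choose coordinates W = (0, 0), P = (1, 0), E = (0, 1).
1. M is the centroid of triangle WPE ⇒ M = (1/3, 1/3)
2. T is the midpoint of EM ⇒ T = (1/6, 2/3)
3. G lies on line EW with EG:GW = 1:4 ⇒ G = (0, 4/5)
4. L is the midpoint of TM ⇒ L = (1/4, 1/2)
2·[GME] = 1/15, 2·[WEL] = -1/4
[GME]:[WEL] = 1/15:-1/4 = -4/15

[GME]:[WEL] = -4/15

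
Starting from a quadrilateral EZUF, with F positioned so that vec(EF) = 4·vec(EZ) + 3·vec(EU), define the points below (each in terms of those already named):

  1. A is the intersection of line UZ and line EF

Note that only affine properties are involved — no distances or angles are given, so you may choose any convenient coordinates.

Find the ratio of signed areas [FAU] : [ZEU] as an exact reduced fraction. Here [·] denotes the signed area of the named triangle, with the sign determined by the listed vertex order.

Work in coordinates with E = (0, 0), Z = (1, 0), U = (0, 1), F = (4, 3).
1. A is the intersection of line UZ and line EF ⇒ A = (4/7, 3/7)
2·[FAU] = -24/7, 2·[ZEU] = -1
[FAU]:[ZEU] = -24/7:-1 = 24/7

[FAU]:[ZEU] = 24/7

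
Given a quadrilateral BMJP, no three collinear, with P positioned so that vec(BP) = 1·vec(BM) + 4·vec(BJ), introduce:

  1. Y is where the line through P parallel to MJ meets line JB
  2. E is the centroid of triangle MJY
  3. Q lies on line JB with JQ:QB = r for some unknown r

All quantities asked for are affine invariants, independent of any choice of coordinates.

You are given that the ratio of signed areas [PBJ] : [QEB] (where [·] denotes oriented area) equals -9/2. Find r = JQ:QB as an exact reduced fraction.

Assign B = (0, 0), M = (1, 0), J = (0, 1), P = (1, 4) — the answer is frame-independent, so this choice is without loss of generality.
1. Y is where the line through P parallel to MJ meets line JB ⇒ Y = (0, 5)
2. E is the centroid of triangle MJY ⇒ E = (1/3, 2)
3. With JQ:QB = r, write λ = r/(r+1) so Q = J + λ·(B−J); Q is affine-linear in λ
Every point depending on Q is an affine combination of Q and λ-independent points, so each such coordinate is linear in λ; the λ² term in each signed area is a multiple of (B−J)×(B−J) = 0, so 2·[PBJ] and 2·[QEB] are each linear in λ. Evaluating at λ=0 and λ=1:
  2·[PBJ] = -1,   2·[QEB] = 1/3·λ − 1/3
So [PBJ]:[QEB] = (-1) / (1/3·λ − 1/3). Setting this equal to -9/2:
  -1 = -9/2·(1/3·λ − 1/3)  ⇒  λ = 5/3
Then r = λ/(1−λ) = (5/3)/(-2/3) = -5/2. Check: with r = -5/2, Q = (0, -2/3) and [PBJ]:[QEB] = -9/2 as required.

r = -5/2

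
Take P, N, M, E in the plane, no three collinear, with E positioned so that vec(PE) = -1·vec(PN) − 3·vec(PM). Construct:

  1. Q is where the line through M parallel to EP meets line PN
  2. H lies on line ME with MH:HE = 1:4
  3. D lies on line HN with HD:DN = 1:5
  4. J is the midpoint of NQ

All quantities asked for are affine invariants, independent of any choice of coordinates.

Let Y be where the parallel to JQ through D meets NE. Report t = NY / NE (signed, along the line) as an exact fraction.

t = -1/18

Assign P = (0, 0), N = (1, 0), M = (0, 1), E = (-1, -3) — the answer is frame-independent, so this choice is without loss of generality.
1. Q is where the line through M parallel to EP meets line PN ⇒ Q = (-1/3, 0)
2. H lies on line ME with MH:HE = 1:4 ⇒ H = (-1/5, 1/5)
3. D lies on line HN with HD:DN = 1:5 ⇒ D = (0, 1/6)
4. J is the midpoint of NQ ⇒ J = (1/3, 0)
through D parallel to JQ: direction (-2/3, 0); meets NE at Y = (10/9, 1/6)
Y = N + t·(E−N) with t = -1/18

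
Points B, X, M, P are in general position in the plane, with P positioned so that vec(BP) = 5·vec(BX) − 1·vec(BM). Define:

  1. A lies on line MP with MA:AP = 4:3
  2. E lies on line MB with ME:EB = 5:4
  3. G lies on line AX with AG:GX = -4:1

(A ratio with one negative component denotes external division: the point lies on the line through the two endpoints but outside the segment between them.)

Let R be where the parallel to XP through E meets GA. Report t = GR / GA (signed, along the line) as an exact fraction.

t = 19/27

Choose coordinates B = (0, 0), X = (1, 0), M = (0, 1), P = (5, -1).
1. A lies on line MP with MA:AP = 4:3 ⇒ A = (20/7, -1/7)
2. E lies on line MB with ME:EB = 5:4 ⇒ E = (0, 4/9)
3. G lies on line AX with AG:GX = -4:1 ⇒ G = (8/21, 1/21)
through E parallel to XP: direction (4, -1); meets GA at R = (172/81, -7/81)
R = G + t·(A−G) with t = 19/27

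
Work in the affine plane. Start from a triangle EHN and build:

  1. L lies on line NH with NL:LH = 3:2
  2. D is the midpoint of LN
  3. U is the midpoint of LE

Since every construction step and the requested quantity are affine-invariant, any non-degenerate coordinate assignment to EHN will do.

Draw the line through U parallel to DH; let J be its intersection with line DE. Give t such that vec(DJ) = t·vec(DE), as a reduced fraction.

Set E = (0, 0), H = (1, 0), N = (0, 1); any affine frame gives the same invariant.
1. L lies on line NH with NL:LH = 3:2 ⇒ L = (3/5, 2/5)
2. D is the midpoint of LN ⇒ D = (3/10, 7/10)
3. U is the midpoint of LE ⇒ U = (3/10, 1/5)
through U parallel to DH: direction (7/10, -7/10); meets DE at J = (3/20, 7/20)
J = D + t·(E−D) with t = 1/2

t = 1/2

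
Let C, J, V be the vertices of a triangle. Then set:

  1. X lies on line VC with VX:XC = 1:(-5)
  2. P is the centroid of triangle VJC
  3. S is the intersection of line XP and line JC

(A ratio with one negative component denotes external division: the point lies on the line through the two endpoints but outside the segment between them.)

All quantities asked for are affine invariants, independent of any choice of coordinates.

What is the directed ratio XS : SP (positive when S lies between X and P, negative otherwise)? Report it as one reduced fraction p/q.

Choose coordinates C = (0, 0), J = (1, 0), V = (0, 1).
1. X lies on line VC with VX:XC = 1:(-5) ⇒ X = (0, 5/4)
2. P is the centroid of triangle VJC ⇒ P = (1/3, 1/3)
3. S is the intersection of line XP and line JC ⇒ S = (5/11, 0)
S = X + t·(P−X) with t = 15/11, so XS:SP = t:(1−t) = 15/11:-4/11

XS:SP = -15/4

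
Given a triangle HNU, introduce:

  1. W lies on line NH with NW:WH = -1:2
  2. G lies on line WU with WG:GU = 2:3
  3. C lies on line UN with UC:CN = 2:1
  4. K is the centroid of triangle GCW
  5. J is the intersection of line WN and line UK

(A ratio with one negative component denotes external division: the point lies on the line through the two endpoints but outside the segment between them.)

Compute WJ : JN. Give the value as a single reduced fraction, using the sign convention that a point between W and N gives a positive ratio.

WJ:JN = 5/12

Work in coordinates with H = (0, 0), N = (1, 0), U = (0, 1).
1. W lies on line NH with NW:WH = -1:2 ⇒ W = (2, 0)
2. G lies on line WU with WG:GU = 2:3 ⇒ G = (6/5, 2/5)
3. C lies on line UN with UC:CN = 2:1 ⇒ C = (2/3, 1/3)
4. K is the centroid of triangle GCW ⇒ K = (58/45, 11/45)
5. J is the intersection of line WN and line UK ⇒ J = (29/17, 0)
J = W + t·(N−W) with t = 5/17, so WJ:JN = t:(1−t) = 5/17:12/17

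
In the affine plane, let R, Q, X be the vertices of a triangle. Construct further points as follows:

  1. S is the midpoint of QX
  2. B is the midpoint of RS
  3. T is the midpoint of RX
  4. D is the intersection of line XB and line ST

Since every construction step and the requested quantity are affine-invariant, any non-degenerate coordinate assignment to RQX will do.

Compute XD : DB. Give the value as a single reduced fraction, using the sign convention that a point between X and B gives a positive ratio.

Set R = (0, 0), Q = (1, 0), X = (0, 1); any affine frame gives the same invariant.
1. S is the midpoint of QX ⇒ S = (1/2, 1/2)
2. B is the midpoint of RS ⇒ B = (1/4, 1/4)
3. T is the midpoint of RX ⇒ T = (0, 1/2)
4. D is the intersection of line XB and line ST ⇒ D = (1/6, 1/2)
D = X + t·(B−X) with t = 2/3, so XD:DB = t:(1−t) = 2/3:1/3

XD:DB = 2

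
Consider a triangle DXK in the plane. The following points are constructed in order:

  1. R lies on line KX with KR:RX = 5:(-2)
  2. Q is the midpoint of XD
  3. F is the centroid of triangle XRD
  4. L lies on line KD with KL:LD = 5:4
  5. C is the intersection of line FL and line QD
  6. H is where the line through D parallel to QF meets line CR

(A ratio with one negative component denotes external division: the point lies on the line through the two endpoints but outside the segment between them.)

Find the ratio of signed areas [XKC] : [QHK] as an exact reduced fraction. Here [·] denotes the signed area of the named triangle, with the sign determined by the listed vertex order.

[XKC]:[QHK] = 22/261

Choose coordinates D = (0, 0), X = (1, 0), K = (0, 1).
1. R lies on line KX with KR:RX = 5:(-2) ⇒ R = (5/3, -2/3)
2. Q is the midpoint of XD ⇒ Q = (1/2, 0)
3. F is the centroid of triangle XRD ⇒ F = (8/9, -2/9)
4. L lies on line KD with KL:LD = 5:4 ⇒ L = (0, 4/9)
5. C is the intersection of line FL and line QD ⇒ C = (16/27, 0)
6. H is where the line through D parallel to QF meets line CR ⇒ H = (112/15, -64/15)
2·[XKC] = 11/27, 2·[QHK] = 29/6
[XKC]:[QHK] = 11/27:29/6 = 22/261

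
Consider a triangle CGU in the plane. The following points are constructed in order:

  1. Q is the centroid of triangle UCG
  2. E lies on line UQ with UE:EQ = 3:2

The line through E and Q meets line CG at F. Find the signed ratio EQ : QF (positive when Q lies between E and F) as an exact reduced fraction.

Set C = (0, 0), G = (1, 0), U = (0, 1); any affine frame gives the same invariant.
1. Q is the centroid of triangle UCG ⇒ Q = (1/3, 1/3)
2. E lies on line UQ with UE:EQ = 3:2 ⇒ E = (1/5, 3/5)
line EQ meets CG at F = (1/2, 0)
Q = E + t·(F−E) with t = 4/9, so EQ:QF = 4/9:5/9

EQ:QF = 4/5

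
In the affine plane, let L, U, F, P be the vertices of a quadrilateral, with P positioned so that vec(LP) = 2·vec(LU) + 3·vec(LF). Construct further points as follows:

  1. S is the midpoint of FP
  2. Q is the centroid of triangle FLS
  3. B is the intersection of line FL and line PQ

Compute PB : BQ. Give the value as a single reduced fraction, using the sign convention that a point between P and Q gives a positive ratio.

Choose coordinates L = (0, 0), U = (1, 0), F = (0, 1), P = (2, 3).
1. S is the midpoint of FP ⇒ S = (1, 2)
2. Q is the centroid of triangle FLS ⇒ Q = (1/3, 1)
3. B is the intersection of line FL and line PQ ⇒ B = (0, 3/5)
B = P + t·(Q−P) with t = 6/5, so PB:BQ = t:(1−t) = 6/5:-1/5

PB:BQ = -6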